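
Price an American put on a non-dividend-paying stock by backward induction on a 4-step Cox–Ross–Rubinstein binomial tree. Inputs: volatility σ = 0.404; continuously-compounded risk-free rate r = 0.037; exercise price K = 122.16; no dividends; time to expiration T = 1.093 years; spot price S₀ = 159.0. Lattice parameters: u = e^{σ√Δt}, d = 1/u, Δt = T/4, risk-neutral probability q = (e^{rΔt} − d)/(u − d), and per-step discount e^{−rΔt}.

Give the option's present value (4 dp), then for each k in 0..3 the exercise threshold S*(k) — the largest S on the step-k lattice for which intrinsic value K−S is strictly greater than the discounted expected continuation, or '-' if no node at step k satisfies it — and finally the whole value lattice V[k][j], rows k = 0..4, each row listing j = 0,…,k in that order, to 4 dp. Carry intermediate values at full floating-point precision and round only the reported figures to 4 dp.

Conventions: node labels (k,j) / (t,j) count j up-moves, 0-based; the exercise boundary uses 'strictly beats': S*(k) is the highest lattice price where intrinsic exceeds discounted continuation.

price = 9.0165
boundary = - - - 84.3818
tree:
9.0165
14.9342 2.5719
24.1531 4.9137 0.0000
37.7782 9.3881 0.0000 0.0000
53.8424 17.9367 0.0000 0.0000 0.0000

params: Δt=0.27325 u=1.23514 d=0.80962 q=0.47128 e^(-rΔt)=0.98994
t_4 payoffs: 53.8424 17.9367 0.0000 0.0000 0.0000
t_3: node(3,0) S=84.3818 payoff=37.7782 vs cont=36.5494 → 37.7782 [stop]  node(3,1) S=128.7304 payoff=0.0000 vs cont=9.3881 → 9.3881 [wait]  node(3,2) S=196.3872 payoff=0.0000 vs cont=0.0000 → 0.0000 [wait]  node(3,3) S=299.6026 payoff=0.0000 vs cont=0.0000 → 0.0000 [wait]  ⇒ S*(3)=84.3818
t_2: node(2,0) S=104.2233 payoff=17.9367 vs cont=24.1531 → 24.1531 [wait]  node(2,1) S=159.0000 payoff=0.0000 vs cont=4.9137 → 4.9137 [wait]  node(2,2) S=242.5657 payoff=0.0000 vs cont=0.0000 → 0.0000 [wait]  ⇒ S*(2)=-
t_1: node(1,0) S=128.7304 payoff=0.0000 vs cont=14.9342 → 14.9342 [wait]  node(1,1) S=196.3872 payoff=0.0000 vs cont=2.5719 → 2.5719 [wait]  ⇒ S*(1)=-
t_0: node(0,0) S=159.0000 payoff=0.0000 vs cont=9.0165 → 9.0165 [wait]  ⇒ S*(0)=-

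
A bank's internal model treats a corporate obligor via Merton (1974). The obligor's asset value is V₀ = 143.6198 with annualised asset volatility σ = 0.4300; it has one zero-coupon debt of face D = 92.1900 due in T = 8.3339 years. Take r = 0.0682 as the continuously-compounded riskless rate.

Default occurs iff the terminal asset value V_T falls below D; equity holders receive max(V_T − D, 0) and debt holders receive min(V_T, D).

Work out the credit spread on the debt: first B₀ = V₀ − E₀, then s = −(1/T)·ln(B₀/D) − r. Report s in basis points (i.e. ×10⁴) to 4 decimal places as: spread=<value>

Work the structural quantities from V₀ = 143.6198 against face 92.1900:
d₁ = [ln(V₀/D) + (r + σ²/2)T] / (σ√T)
   = [ln(143.6198/92.1900) + (0.0682 + 0.5·0.4300²)·8.3339] / (0.4300·√8.3339)
   = [0.443318 + 1.338841] / 1.241345 = 1.435667
d₂ = d₁ − σ√T = 1.435667 − 1.241345 = 0.194322
N(d₁) = 0.924451,  N(d₂) = 0.577038,  e^(−rT) = 0.566447
E₀ = V₀·N(d₁) − D·e^(−rT)·N(d₂)
   = 143.6198·0.924451 − 92.1900·0.566447·0.577038 = 102.636181
B₀ = V₀ − E₀ = 143.6198 − 102.636181 = 40.983619
spread = −(1/T)·ln(B₀/D) − r = −(1/8.3339)·ln(40.983619/92.1900) − 0.0682 = 0.02907489
in basis points: 0.02907489 × 10⁴ = 290.7489 bp

spread=290.7489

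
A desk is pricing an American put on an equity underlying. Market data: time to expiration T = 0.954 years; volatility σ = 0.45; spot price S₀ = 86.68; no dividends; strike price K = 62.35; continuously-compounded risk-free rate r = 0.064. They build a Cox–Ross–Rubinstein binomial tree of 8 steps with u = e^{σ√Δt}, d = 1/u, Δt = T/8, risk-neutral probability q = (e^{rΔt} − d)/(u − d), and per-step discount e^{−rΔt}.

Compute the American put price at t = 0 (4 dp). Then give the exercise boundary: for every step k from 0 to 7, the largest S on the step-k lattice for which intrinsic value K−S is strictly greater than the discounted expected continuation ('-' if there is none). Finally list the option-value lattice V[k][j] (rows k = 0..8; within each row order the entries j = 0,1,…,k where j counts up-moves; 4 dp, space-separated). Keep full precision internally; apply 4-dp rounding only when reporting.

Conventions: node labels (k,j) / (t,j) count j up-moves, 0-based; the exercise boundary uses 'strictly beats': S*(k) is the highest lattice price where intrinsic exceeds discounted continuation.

params: Δt=0.11925 u=1.16812 d=0.85608 q=0.48578 e^(-rΔt)=0.99240
t_8 payoffs: 37.3456 28.2314 15.7949 0.0000 0.0000 0.0000 0.0000 0.0000 0.0000
t_7: node(7,0) S=29.2081 payoff=33.1419 vs cont=32.6678 → 33.1419 [stop]  node(7,1) S=39.8547 payoff=22.4953 vs cont=22.0213 → 22.4953 [stop]  node(7,2) S=54.3820 payoff=7.9680 vs cont=8.0603 → 8.0603 [wait]  node(7,3) S=74.2046 payoff=0.0000 vs cont=0.0000 → 0.0000 [wait]  node(7,4) S=101.2527 payoff=0.0000 vs cont=0.0000 → 0.0000 [wait]  node(7,5) S=138.1601 payoff=0.0000 vs cont=0.0000 → 0.0000 [wait]  node(7,6) S=188.5205 payoff=0.0000 vs cont=0.0000 → 0.0000 [wait]  node(7,7) S=257.2375 payoff=0.0000 vs cont=0.0000 → 0.0000 [wait]  ⇒ S*(7)=39.8547
t_6: node(6,0) S=34.1186 payoff=28.2314 vs cont=27.7573 → 28.2314 [stop]  node(6,1) S=46.5551 payoff=15.7949 vs cont=15.3654 → 15.7949 [stop]  node(6,2) S=63.5248 payoff=0.0000 vs cont=4.1133 → 4.1133 [wait]  node(6,3) S=86.6800 payoff=0.0000 vs cont=0.0000 → 0.0000 [wait]  node(6,4) S=118.2755 payoff=0.0000 vs cont=0.0000 → 0.0000 [wait]  node(6,5) S=161.3878 payoff=0.0000 vs cont=0.0000 → 0.0000 [wait]  node(6,6) S=220.2147 payoff=0.0000 vs cont=0.0000 → 0.0000 [wait]  ⇒ S*(6)=46.5551
t_5: node(5,0) S=39.8547 payoff=22.4953 vs cont=22.0213 → 22.4953 [stop]  node(5,1) S=54.3820 payoff=7.9680 vs cont=10.0432 → 10.0432 [wait]  node(5,2) S=74.2046 payoff=0.0000 vs cont=2.0990 → 2.0990 [wait]  node(5,3) S=101.2527 payoff=0.0000 vs cont=0.0000 → 0.0000 [wait]  node(5,4) S=138.1601 payoff=0.0000 vs cont=0.0000 → 0.0000 [wait]  node(5,5) S=188.5205 payoff=0.0000 vs cont=0.0000 → 0.0000 [wait]  ⇒ S*(5)=39.8547
t_4: node(4,0) S=46.5551 payoff=15.7949 vs cont=16.3213 → 16.3213 [wait]  node(4,1) S=63.5248 payoff=0.0000 vs cont=6.1371 → 6.1371 [wait]  node(4,2) S=86.6800 payoff=0.0000 vs cont=1.0712 → 1.0712 [wait]  node(4,3) S=118.2755 payoff=0.0000 vs cont=0.0000 → 0.0000 [wait]  node(4,4) S=161.3878 payoff=0.0000 vs cont=0.0000 → 0.0000 [wait]  ⇒ S*(4)=-
t_3: node(3,0) S=54.3820 payoff=7.9680 vs cont=11.2875 → 11.2875 [wait]  node(3,1) S=74.2046 payoff=0.0000 vs cont=3.6482 → 3.6482 [wait]  node(3,2) S=101.2527 payoff=0.0000 vs cont=0.5466 → 0.5466 [wait]  node(3,3) S=138.1601 payoff=0.0000 vs cont=0.0000 → 0.0000 [wait]  ⇒ S*(3)=-
t_2: node(2,0) S=63.5248 payoff=0.0000 vs cont=7.5189 → 7.5189 [wait]  node(2,1) S=86.6800 payoff=0.0000 vs cont=2.1252 → 2.1252 [wait]  node(2,2) S=118.2755 payoff=0.0000 vs cont=0.2789 → 0.2789 [wait]  ⇒ S*(2)=-
t_1: node(1,0) S=74.2046 payoff=0.0000 vs cont=4.8615 → 4.8615 [wait]  node(1,1) S=101.2527 payoff=0.0000 vs cont=1.2190 → 1.2190 [wait]  ⇒ S*(1)=-
t_0: node(0,0) S=86.6800 payoff=0.0000 vs cont=3.0685 → 3.0685 [wait]  ⇒ S*(0)=-

price = 3.0685
boundary = - - - - - 39.8547 46.5551 39.8547
tree:
3.0685
4.8615 1.2190
7.5189 2.1252 0.2789
11.2875 3.6482 0.5466 0.0000
16.3213 6.1371 1.0712 0.0000 0.0000
22.4953 10.0432 2.0990 0.0000 0.0000 0.0000
28.2314 15.7949 4.1133 0.0000 0.0000 0.0000 0.0000
33.1419 22.4953 8.0603 0.0000 0.0000 0.0000 0.0000 0.0000
37.3456 28.2314 15.7949 0.0000 0.0000 0.0000 0.0000 0.0000 0.0000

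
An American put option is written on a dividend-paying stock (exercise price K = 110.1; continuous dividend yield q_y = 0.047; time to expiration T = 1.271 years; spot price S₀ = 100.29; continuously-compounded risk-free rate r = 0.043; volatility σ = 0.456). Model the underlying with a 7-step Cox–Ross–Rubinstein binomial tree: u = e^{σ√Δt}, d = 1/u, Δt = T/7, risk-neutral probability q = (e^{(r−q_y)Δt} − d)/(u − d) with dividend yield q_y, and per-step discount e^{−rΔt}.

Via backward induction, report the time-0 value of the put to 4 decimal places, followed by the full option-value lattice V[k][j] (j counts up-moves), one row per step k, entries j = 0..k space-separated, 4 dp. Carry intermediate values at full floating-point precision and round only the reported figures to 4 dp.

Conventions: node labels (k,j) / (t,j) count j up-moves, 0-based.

price = 26.0803
tree:
26.0803
34.3972 16.3581
43.9286 23.3339 8.1075
54.1116 32.2343 12.8500 2.4459
63.9989 42.7950 19.8738 4.4796 0.0000
72.1401 54.1116 29.6938 8.2044 0.0000 0.0000
78.8436 63.9989 42.1038 15.0263 0.0000 0.0000 0.0000
84.3633 72.1401 54.1116 27.5207 0.0000 0.0000 0.0000 0.0000

params: Δt=0.18157 u=1.21447 d=0.82341 q=0.44972 e^(-rΔt)=0.99222
t_7 payoffs: 84.3633 72.1401 54.1116 27.5207 0.0000 0.0000 0.0000 0.0000
k=6: node(6,0) S=31.2564 payoff=78.8436 vs cont=78.2530 → 78.8436 [stop]  node(6,1) S=46.1011 payoff=63.9989 vs cont=63.5343 → 63.9989 [stop]  node(6,2) S=67.9962 payoff=42.1038 vs cont=41.8253 → 42.1038 [stop]  node(6,3) S=100.2900 payoff=9.8100 vs cont=15.0263 → 15.0263 [wait]  node(6,4) S=147.9213 payoff=0.0000 vs cont=0.0000 → 0.0000 [wait]  node(6,5) S=218.1743 payoff=0.0000 vs cont=0.0000 → 0.0000 [wait]  node(6,6) S=321.7930 payoff=0.0000 vs cont=0.0000 → 0.0000 [wait]
k=5: node(5,0) S=37.9599 payoff=72.1401 vs cont=71.6064 → 72.1401 [stop]  node(5,1) S=55.9884 payoff=54.1116 vs cont=53.7311 → 54.1116 [stop]  node(5,2) S=82.5793 payoff=27.5207 vs cont=29.6938 → 29.6938 [wait]  node(5,3) S=121.7991 payoff=0.0000 vs cont=8.2044 → 8.2044 [wait]  node(5,4) S=179.6458 payoff=0.0000 vs cont=0.0000 → 0.0000 [wait]  node(5,5) S=264.9660 payoff=0.0000 vs cont=0.0000 → 0.0000 [wait]
k=4: node(4,0) S=46.1011 payoff=63.9989 vs cont=63.5343 → 63.9989 [stop]  node(4,1) S=67.9962 payoff=42.1038 vs cont=42.7950 → 42.7950 [wait]  node(4,2) S=100.2900 payoff=9.8100 vs cont=19.8738 → 19.8738 [wait]  node(4,3) S=147.9213 payoff=0.0000 vs cont=4.4796 → 4.4796 [wait]  node(4,4) S=218.1743 payoff=0.0000 vs cont=0.0000 → 0.0000 [wait]
k=3: node(3,0) S=55.9884 payoff=54.1116 vs cont=54.0395 → 54.1116 [stop]  node(3,1) S=82.5793 payoff=27.5207 vs cont=32.2343 → 32.2343 [wait]  node(3,2) S=121.7991 payoff=0.0000 vs cont=12.8500 → 12.8500 [wait]  node(3,3) S=179.6458 payoff=0.0000 vs cont=2.4459 → 2.4459 [wait]
k=2: node(2,0) S=67.9962 payoff=42.1038 vs cont=43.9286 → 43.9286 [wait]  node(2,1) S=100.2900 payoff=9.8100 vs cont=23.3339 → 23.3339 [wait]  node(2,2) S=147.9213 payoff=0.0000 vs cont=8.1075 → 8.1075 [wait]
k=1: node(1,0) S=82.5793 payoff=27.5207 vs cont=34.3972 → 34.3972 [wait]  node(1,1) S=121.7991 payoff=0.0000 vs cont=16.3581 → 16.3581 [wait]
k=0: node(0,0) S=100.2900 payoff=9.8100 vs cont=26.0803 → 26.0803 [wait]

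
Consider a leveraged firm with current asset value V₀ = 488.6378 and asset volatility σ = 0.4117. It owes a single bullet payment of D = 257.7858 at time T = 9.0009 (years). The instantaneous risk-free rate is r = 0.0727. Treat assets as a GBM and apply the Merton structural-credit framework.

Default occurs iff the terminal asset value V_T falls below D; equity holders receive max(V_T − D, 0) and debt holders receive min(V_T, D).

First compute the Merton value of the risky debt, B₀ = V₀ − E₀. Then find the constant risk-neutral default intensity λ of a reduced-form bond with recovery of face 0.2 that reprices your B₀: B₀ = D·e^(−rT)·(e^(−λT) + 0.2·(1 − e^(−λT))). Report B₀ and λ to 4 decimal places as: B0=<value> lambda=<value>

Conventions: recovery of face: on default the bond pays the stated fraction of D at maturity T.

Apply the equity-as-call identities (strike 257.7858, horizon 9.0009 years):
d₁ = [ln(V₀/D) + (r + σ²/2)T] / (σ√T)
   = [ln(488.6378/257.7858) + (0.0727 + 0.5·0.4117²)·9.0009] / (0.4117·√9.0009)
   = [0.639493 + 1.417178] / 1.235162 = 1.665102
d₂ = d₁ − σ√T = 1.665102 − 1.235162 = 0.429940
N(d₁) = 0.952054,  N(d₂) = 0.666380,  e^(−rT) = 0.519772
E₀ = V₀·N(d₁) − D·e^(−rT)·N(d₂)
   = 488.6378·0.952054 − 257.7858·0.519772·0.666380 = 375.921299
B₀ = V₀ − E₀ = 488.6378 − 375.921299 = 112.716501
e^(−λT) = (B₀·e^(rT)/D − 0.2)/(1 − 0.2) = (112.7165·1.923921/257.7858 − 0.2)/0.8 = 0.80154004
λ = −ln(0.80154004)/9.0009 = 0.024578

B0=112.7165 lambda=0.0246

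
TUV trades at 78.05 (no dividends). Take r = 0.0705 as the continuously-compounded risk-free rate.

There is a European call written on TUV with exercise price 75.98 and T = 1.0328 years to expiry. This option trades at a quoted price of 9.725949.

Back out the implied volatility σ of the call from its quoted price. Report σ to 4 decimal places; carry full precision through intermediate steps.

sigma = 0.1731

At σ = 0.1731 the Black–Scholes value reproduces the quote:
σ√T = 0.1731·√1.0328 = 0.175916
d₁ = (ln(S/K) + (r+σ²/2)T) / (σ√T) = (ln(78.05/75.98) + (0.0705+0.1731²/2)·1.0328) / 0.175916 = (0.026879 + 0.088286) / 0.175916 = 0.654660
d₂ = d₁ − σ√T = 0.654660 − 0.175916 = 0.478744
e^{−rT} = 0.929775
N(d₁) = 0.743657,  N(d₂) = 0.683940
V = S·N(d₁) − K·e^{−rT}·N(d₂) = 58.042399 − 48.316450 = 9.725949 (the quoted price), and the Black–Scholes price is strictly increasing in σ, so σ is unique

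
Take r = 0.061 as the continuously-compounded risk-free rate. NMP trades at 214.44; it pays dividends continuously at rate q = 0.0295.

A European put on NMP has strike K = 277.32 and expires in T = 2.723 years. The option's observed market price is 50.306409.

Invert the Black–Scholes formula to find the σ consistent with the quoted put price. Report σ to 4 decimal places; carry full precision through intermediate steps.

sigma = 0.1980

At σ = 0.1980 the Black–Scholes value reproduces the quote:
σ√T = 0.198·√2.723 = 0.326730
d₁ = (ln(S/K) + (r−q+σ²/2)T) / (σ√T) = (ln(214.44/277.32) + (0.061−0.0295+0.198²/2)·2.723) / 0.326730 = (-0.257142 + 0.139151) / 0.326730 = -0.361128
d₂ = d₁ − σ√T = -0.361128 − 0.326730 = -0.687858
e^{−rT} = 0.846959
e^{−qT} = 0.922813
N(−d₁) = 0.640998,  N(−d₂) = 0.754229
V = K·e^{−rT}·N(−d₂) − S·e^{−qT}·N(−d₁) = 177.152278 − 126.845869 = 50.306409 (the quoted price), and the Black–Scholes price is strictly increasing in σ, so σ is unique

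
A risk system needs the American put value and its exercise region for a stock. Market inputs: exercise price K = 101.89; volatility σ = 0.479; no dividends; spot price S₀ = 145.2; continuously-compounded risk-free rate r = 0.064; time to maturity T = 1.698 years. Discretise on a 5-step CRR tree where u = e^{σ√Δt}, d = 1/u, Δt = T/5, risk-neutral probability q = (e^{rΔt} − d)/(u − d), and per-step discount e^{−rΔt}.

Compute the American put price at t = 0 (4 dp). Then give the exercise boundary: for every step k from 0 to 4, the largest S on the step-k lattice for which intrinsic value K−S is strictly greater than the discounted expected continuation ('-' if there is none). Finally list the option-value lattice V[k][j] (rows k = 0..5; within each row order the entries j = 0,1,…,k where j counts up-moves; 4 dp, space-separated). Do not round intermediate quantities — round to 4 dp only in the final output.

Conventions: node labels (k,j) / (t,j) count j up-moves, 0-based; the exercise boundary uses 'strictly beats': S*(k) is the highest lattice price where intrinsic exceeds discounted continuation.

Δt=0.33960  u=1.32199  d=0.75644  q=0.46952  discount=0.97850
step 5 (expiry): payoffs max(K−S,0) = 65.9295 39.0434 0.0000 0.0000 0.0000 0.0000
step 4: (k=4,j=0): S=47.5394, K−S=54.3506, hold=52.1600 ⇒ V=54.3506 exercise | (k=4,j=1): S=83.0826, K−S=18.8074, hold=20.2666 ⇒ V=20.2666 continue | (k=4,j=2): S=145.2000, K−S=0.0000, hold=0.0000 ⇒ V=0.0000 continue | (k=4,j=3): S=253.7599, K−S=0.0000, hold=0.0000 ⇒ V=0.0000 continue | (k=4,j=4): S=443.4855, K−S=0.0000, hold=0.0000 ⇒ V=0.0000 continue  boundary S*=47.5394
step 3: (k=3,j=0): S=62.8466, K−S=39.0434, hold=37.5231 ⇒ V=39.0434 exercise | (k=3,j=1): S=109.8344, K−S=0.0000, hold=10.5199 ⇒ V=10.5199 continue | (k=3,j=2): S=191.9530, K−S=0.0000, hold=0.0000 ⇒ V=0.0000 continue | (k=3,j=3): S=335.4681, K−S=0.0000, hold=0.0000 ⇒ V=0.0000 continue  boundary S*=62.8466
step 2: (k=2,j=0): S=83.0826, K−S=18.8074, hold=25.0997 ⇒ V=25.0997 continue | (k=2,j=1): S=145.2000, K−S=0.0000, hold=5.4607 ⇒ V=5.4607 continue | (k=2,j=2): S=253.7599, K−S=0.0000, hold=0.0000 ⇒ V=0.0000 continue  boundary S*=-
step 1: (k=1,j=0): S=109.8344, K−S=0.0000, hold=15.5375 ⇒ V=15.5375 continue | (k=1,j=1): S=191.9530, K−S=0.0000, hold=2.8345 ⇒ V=2.8345 continue  boundary S*=-
step 0: (k=0,j=0): S=145.2000, K−S=0.0000, hold=9.3674 ⇒ V=9.3674 continue  boundary S*=-

price = 9.3674
boundary = - - - 62.8466 47.5394
tree:
9.3674
15.5375 2.8345
25.0997 5.4607 0.0000
39.0434 10.5199 0.0000 0.0000
54.3506 20.2666 0.0000 0.0000 0.0000
65.9295 39.0434 0.0000 0.0000 0.0000 0.0000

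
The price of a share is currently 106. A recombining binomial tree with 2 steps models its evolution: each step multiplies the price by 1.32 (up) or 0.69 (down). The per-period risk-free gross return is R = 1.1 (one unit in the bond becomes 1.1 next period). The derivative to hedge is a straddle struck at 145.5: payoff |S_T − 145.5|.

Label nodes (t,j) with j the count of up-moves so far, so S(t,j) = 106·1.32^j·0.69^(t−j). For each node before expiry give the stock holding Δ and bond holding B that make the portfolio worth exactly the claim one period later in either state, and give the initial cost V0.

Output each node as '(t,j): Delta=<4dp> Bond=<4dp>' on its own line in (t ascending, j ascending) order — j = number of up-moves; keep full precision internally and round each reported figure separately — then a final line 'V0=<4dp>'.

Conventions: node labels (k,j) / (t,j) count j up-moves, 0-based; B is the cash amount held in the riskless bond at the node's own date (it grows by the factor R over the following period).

Arbitrage-free pricing uses the up-move probability p* = (R−d)/(u−d) = 0.6508, discounting each step at R = 1.1.
Payoffs at expiry: V(2,0)=95.0334, V(2,1)=48.9552, V(2,2)=39.1944
(1,0): S=73.1400. Δ = (V_up−V_dn)/(S_up−S_dn) = (48.9552−95.0334)/(96.5448−50.4666) = -1.0000. V = [p*·48.9552 + (1−p*)·95.0334]/1.1 = 59.1327. B = V − Δ·S = 132.2727.
(1,1): S=139.9200. Δ = (V_up−V_dn)/(S_up−S_dn) = (39.1944−48.9552)/(184.6944−96.5448) = -0.1107. V = [p*·39.1944 + (1−p*)·48.9552]/1.1 = 38.7299. B = V − Δ·S = 54.2233.
(0,0): S=106.0000. Δ = (V_up−V_dn)/(S_up−S_dn) = (38.7299−59.1327)/(139.9200−73.1400) = -0.3055. V = [p*·38.7299 + (1−p*)·59.1327]/1.1 = 41.6861. B = V − Δ·S = 74.0715.
Verification: the root portfolio costs Δ(0,0)·S0 + B(0,0) = 41.6861, matching V0.

(0,0): Delta=-0.3055 Bond=74.0715
(1,0): Delta=-1.0000 Bond=132.2727
(1,1): Delta=-0.1107 Bond=54.2233
V0=41.6861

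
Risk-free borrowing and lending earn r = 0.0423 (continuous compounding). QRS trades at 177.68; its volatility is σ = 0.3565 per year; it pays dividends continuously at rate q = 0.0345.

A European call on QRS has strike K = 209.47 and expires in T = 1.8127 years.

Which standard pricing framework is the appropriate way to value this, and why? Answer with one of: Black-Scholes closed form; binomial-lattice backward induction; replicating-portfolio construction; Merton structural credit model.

Key observation: a European-exercise option on QRS struck at 209.47 — a GBM underlying with constant parameters — admits an analytic price: the data contain no early exercise, no discrete tree, no debt structure.

framework: Black-Scholes closed form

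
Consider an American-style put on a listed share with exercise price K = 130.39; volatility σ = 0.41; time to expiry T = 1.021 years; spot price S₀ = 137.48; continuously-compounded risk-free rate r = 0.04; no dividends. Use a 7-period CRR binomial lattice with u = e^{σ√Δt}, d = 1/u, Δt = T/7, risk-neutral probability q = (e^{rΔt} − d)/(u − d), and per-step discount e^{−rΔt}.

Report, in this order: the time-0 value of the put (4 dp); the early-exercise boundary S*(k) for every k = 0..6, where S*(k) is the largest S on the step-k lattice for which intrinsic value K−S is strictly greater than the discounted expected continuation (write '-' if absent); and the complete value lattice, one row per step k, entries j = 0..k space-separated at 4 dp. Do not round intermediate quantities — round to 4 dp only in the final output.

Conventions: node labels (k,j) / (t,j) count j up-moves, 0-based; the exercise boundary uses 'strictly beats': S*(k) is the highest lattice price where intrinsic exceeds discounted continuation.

price = 17.0156
boundary = - - - - 73.4895 85.9466 100.5153
tree:
17.0156
24.2597 9.3610
33.5236 14.5014 3.8962
44.6389 21.8690 6.6820 0.9201
56.9005 31.8757 11.2754 1.7783 0.0000
67.5521 44.4434 18.6246 3.4367 0.0000 0.0000
76.6599 56.9005 29.8747 6.6419 0.0000 0.0000 0.0000
84.4475 67.5521 44.4434 12.8364 0.0000 0.0000 0.0000 0.0000

params: Δt=0.14586 u=1.16951 d=0.85506 q=0.47954 e^(-rΔt)=0.99418
t_7 payoffs: 84.4475 67.5521 44.4434 12.8364 0.0000 0.0000 0.0000 0.0000
t_6: node(6,0) S=53.7301 payoff=76.6599 vs cont=75.9014 → 76.6599 [stop]  node(6,1) S=73.4895 payoff=56.9005 vs cont=56.1420 → 56.9005 [stop]  node(6,2) S=100.5153 payoff=29.8747 vs cont=29.1162 → 29.8747 [stop]  node(6,3) S=137.4800 payoff=0.0000 vs cont=6.6419 → 6.6419 [wait]  node(6,4) S=188.0385 payoff=0.0000 vs cont=0.0000 → 0.0000 [wait]  node(6,5) S=257.1900 payoff=0.0000 vs cont=0.0000 → 0.0000 [wait]  node(6,6) S=351.7720 payoff=0.0000 vs cont=0.0000 → 0.0000 [wait]  ⇒ S*(6)=100.5153
t_5: node(5,0) S=62.8379 payoff=67.5521 vs cont=66.7936 → 67.5521 [stop]  node(5,1) S=85.9466 payoff=44.4434 vs cont=43.6849 → 44.4434 [stop]  node(5,2) S=117.5536 payoff=12.8364 vs cont=18.6246 → 18.6246 [wait]  node(5,3) S=160.7841 payoff=0.0000 vs cont=3.4367 → 3.4367 [wait]  node(5,4) S=219.9127 payoff=0.0000 vs cont=0.0000 → 0.0000 [wait]  node(5,5) S=300.7860 payoff=0.0000 vs cont=0.0000 → 0.0000 [wait]  ⇒ S*(5)=85.9466
t_4: node(4,0) S=73.4895 payoff=56.9005 vs cont=56.1420 → 56.9005 [stop]  node(4,1) S=100.5153 payoff=29.8747 vs cont=31.8757 → 31.8757 [wait]  node(4,2) S=137.4800 payoff=0.0000 vs cont=11.2754 → 11.2754 [wait]  node(4,3) S=188.0385 payoff=0.0000 vs cont=1.7783 → 1.7783 [wait]  node(4,4) S=257.1900 payoff=0.0000 vs cont=0.0000 → 0.0000 [wait]  ⇒ S*(4)=73.4895
t_3: node(3,0) S=85.9466 payoff=44.4434 vs cont=44.6389 → 44.6389 [wait]  node(3,1) S=117.5536 payoff=12.8364 vs cont=21.8690 → 21.8690 [wait]  node(3,2) S=160.7841 payoff=0.0000 vs cont=6.6820 → 6.6820 [wait]  node(3,3) S=219.9127 payoff=0.0000 vs cont=0.9201 → 0.9201 [wait]  ⇒ S*(3)=-
t_2: node(2,0) S=100.5153 payoff=29.8747 vs cont=33.5236 → 33.5236 [wait]  node(2,1) S=137.4800 payoff=0.0000 vs cont=14.5014 → 14.5014 [wait]  node(2,2) S=188.0385 payoff=0.0000 vs cont=3.8962 → 3.8962 [wait]  ⇒ S*(2)=-
t_1: node(1,0) S=117.5536 payoff=12.8364 vs cont=24.2597 → 24.2597 [wait]  node(1,1) S=160.7841 payoff=0.0000 vs cont=9.3610 → 9.3610 [wait]  ⇒ S*(1)=-
t_0: node(0,0) S=137.4800 payoff=0.0000 vs cont=17.0156 → 17.0156 [wait]  ⇒ S*(0)=-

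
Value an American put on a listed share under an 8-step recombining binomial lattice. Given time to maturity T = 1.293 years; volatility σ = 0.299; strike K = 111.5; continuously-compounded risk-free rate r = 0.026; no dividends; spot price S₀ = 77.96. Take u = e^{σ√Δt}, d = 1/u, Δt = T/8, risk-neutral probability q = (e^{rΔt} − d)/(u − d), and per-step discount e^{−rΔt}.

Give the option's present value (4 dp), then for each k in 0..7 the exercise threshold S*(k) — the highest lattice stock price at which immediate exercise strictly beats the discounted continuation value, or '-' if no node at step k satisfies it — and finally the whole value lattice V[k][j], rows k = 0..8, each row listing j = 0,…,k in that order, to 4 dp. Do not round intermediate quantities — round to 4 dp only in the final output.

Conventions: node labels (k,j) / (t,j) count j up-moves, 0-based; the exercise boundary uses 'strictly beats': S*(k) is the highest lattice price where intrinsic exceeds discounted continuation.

price = 34.3802
boundary = - 69.1301 61.3003 69.1301 77.9600 69.1301 77.9600 87.9177
tree:
34.3802
42.3699 26.2765
50.1997 33.9348 18.4511
57.1427 42.3699 25.3588 11.3472
63.2993 50.1997 33.5400 16.9758 5.5271
68.7587 57.1427 42.3699 24.4466 9.2672 1.6424
73.5996 63.2993 50.1997 33.5400 15.0966 3.2179 0.0000
77.8923 68.7587 57.1427 42.3699 23.5823 6.3047 0.0000 0.0000
81.6988 73.5996 63.2993 50.1997 33.5400 12.3526 0.0000 0.0000 0.0000

Δt=0.16162  u=1.12773  d=0.88674  q=0.48746  discount=0.99581
step 8 (expiry): payoffs max(K−S,0) = 81.6988 73.5996 63.2993 50.1997 33.5400 12.3526 0.0000 0.0000 0.0000
step 7: (k=7,j=0): S=33.6077, K−S=77.8923, hold=77.4247 ⇒ V=77.8923 exercise | (k=7,j=1): S=42.7413, K−S=68.7587, hold=68.2911 ⇒ V=68.7587 exercise | (k=7,j=2): S=54.3573, K−S=57.1427, hold=56.6752 ⇒ V=57.1427 exercise | (k=7,j=3): S=69.1301, K−S=42.3699, hold=41.9023 ⇒ V=42.3699 exercise | (k=7,j=4): S=87.9177, K−S=23.5823, hold=23.1147 ⇒ V=23.5823 exercise | (k=7,j=5): S=111.8114, K−S=0.0000, hold=6.3047 ⇒ V=6.3047 continue | (k=7,j=6): S=142.1986, K−S=0.0000, hold=0.0000 ⇒ V=0.0000 continue | (k=7,j=7): S=180.8443, K−S=0.0000, hold=0.0000 ⇒ V=0.0000 continue  boundary S*=87.9177
step 6: (k=6,j=0): S=37.9004, K−S=73.5996, hold=73.1321 ⇒ V=73.5996 exercise | (k=6,j=1): S=48.2007, K−S=63.2993, hold=62.8318 ⇒ V=63.2993 exercise | (k=6,j=2): S=61.3003, K−S=50.1997, hold=49.7322 ⇒ V=50.1997 exercise | (k=6,j=3): S=77.9600, K−S=33.5400, hold=33.0724 ⇒ V=33.5400 exercise | (k=6,j=4): S=99.1474, K−S=12.3526, hold=15.0966 ⇒ V=15.0966 continue | (k=6,j=5): S=126.0929, K−S=0.0000, hold=3.2179 ⇒ V=3.2179 continue | (k=6,j=6): S=160.3615, K−S=0.0000, hold=0.0000 ⇒ V=0.0000 continue  boundary S*=77.9600
step 5: (k=5,j=0): S=42.7413, K−S=68.7587, hold=68.2911 ⇒ V=68.7587 exercise | (k=5,j=1): S=54.3573, K−S=57.1427, hold=56.6752 ⇒ V=57.1427 exercise | (k=5,j=2): S=69.1301, K−S=42.3699, hold=41.9023 ⇒ V=42.3699 exercise | (k=5,j=3): S=87.9177, K−S=23.5823, hold=24.4466 ⇒ V=24.4466 continue | (k=5,j=4): S=111.8114, K−S=0.0000, hold=9.2672 ⇒ V=9.2672 continue | (k=5,j=5): S=142.1986, K−S=0.0000, hold=1.6424 ⇒ V=1.6424 continue  boundary S*=69.1301
step 4: (k=4,j=0): S=48.2007, K−S=63.2993, hold=62.8318 ⇒ V=63.2993 exercise | (k=4,j=1): S=61.3003, K−S=50.1997, hold=49.7322 ⇒ V=50.1997 exercise | (k=4,j=2): S=77.9600, K−S=33.5400, hold=33.4920 ⇒ V=33.5400 exercise | (k=4,j=3): S=99.1474, K−S=12.3526, hold=16.9758 ⇒ V=16.9758 continue | (k=4,j=4): S=126.0929, K−S=0.0000, hold=5.5271 ⇒ V=5.5271 continue  boundary S*=77.9600
step 3: (k=3,j=0): S=54.3573, K−S=57.1427, hold=56.6752 ⇒ V=57.1427 exercise | (k=3,j=1): S=69.1301, K−S=42.3699, hold=41.9023 ⇒ V=42.3699 exercise | (k=3,j=2): S=87.9177, K−S=23.5823, hold=25.3588 ⇒ V=25.3588 continue | (k=3,j=3): S=111.8114, K−S=0.0000, hold=11.3472 ⇒ V=11.3472 continue  boundary S*=69.1301
step 2: (k=2,j=0): S=61.3003, K−S=50.1997, hold=49.7322 ⇒ V=50.1997 exercise | (k=2,j=1): S=77.9600, K−S=33.5400, hold=33.9348 ⇒ V=33.9348 continue | (k=2,j=2): S=99.1474, K−S=12.3526, hold=18.4511 ⇒ V=18.4511 continue  boundary S*=61.3003
step 1: (k=1,j=0): S=69.1301, K−S=42.3699, hold=42.0940 ⇒ V=42.3699 exercise | (k=1,j=1): S=87.9177, K−S=23.5823, hold=26.2765 ⇒ V=26.2765 continue  boundary S*=69.1301
step 0: (k=0,j=0): S=77.9600, K−S=33.5400, hold=34.3802 ⇒ V=34.3802 continue  boundary S*=-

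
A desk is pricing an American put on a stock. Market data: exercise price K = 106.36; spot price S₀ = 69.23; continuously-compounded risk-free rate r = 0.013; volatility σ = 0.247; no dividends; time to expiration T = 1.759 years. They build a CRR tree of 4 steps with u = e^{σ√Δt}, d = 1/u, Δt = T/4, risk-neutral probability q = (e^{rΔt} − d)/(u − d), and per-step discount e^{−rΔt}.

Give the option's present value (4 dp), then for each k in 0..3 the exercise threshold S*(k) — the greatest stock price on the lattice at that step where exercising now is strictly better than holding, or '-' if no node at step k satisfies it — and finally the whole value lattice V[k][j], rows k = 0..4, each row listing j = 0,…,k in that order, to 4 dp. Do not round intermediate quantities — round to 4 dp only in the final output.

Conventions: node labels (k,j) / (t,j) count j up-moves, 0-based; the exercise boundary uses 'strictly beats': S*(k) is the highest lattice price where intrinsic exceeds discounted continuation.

price = 37.3940
boundary = - 58.7705 69.2300 81.5510
tree:
37.3940
47.5895 26.6457
56.4688 37.1300 15.4508
64.0065 47.5895 24.8090 5.3581
70.4055 56.4688 37.1300 10.2951 0.0000

Δt=0.43975, u=1.17797, d=0.84892, q=0.47657, disc=e^(-rΔt)=0.99430
k=4 terminal: V=max(K-S,0) → 70.4055 56.4688 37.1300 10.2951 0.0000
k=3: j=0 S=42.3535 intr=64.0065 cont=63.4002 V=64.0065[EX]; j=1 S=58.7705 intr=47.5895 cont=46.9832 V=47.5895[EX]; j=2 S=81.5510 intr=24.8090 cont=24.2027 V=24.8090[EX]; j=3 S=113.1618 intr=0.0000 cont=5.3581 V=5.3581[hold]  S*(3)=81.5510
k=2: j=0 S=49.8912 intr=56.4688 cont=55.8625 V=56.4688[EX]; j=1 S=69.2300 intr=37.1300 cont=36.5237 V=37.1300[EX]; j=2 S=96.0649 intr=10.2951 cont=15.4508 V=15.4508[hold]  S*(2)=69.2300
k=1: j=0 S=58.7705 intr=47.5895 cont=46.9832 V=47.5895[EX]; j=1 S=81.5510 intr=24.8090 cont=26.6457 V=26.6457[hold]  S*(1)=58.7705
k=0: j=0 S=69.2300 intr=37.1300 cont=37.3940 V=37.3940[hold]  S*(0)=-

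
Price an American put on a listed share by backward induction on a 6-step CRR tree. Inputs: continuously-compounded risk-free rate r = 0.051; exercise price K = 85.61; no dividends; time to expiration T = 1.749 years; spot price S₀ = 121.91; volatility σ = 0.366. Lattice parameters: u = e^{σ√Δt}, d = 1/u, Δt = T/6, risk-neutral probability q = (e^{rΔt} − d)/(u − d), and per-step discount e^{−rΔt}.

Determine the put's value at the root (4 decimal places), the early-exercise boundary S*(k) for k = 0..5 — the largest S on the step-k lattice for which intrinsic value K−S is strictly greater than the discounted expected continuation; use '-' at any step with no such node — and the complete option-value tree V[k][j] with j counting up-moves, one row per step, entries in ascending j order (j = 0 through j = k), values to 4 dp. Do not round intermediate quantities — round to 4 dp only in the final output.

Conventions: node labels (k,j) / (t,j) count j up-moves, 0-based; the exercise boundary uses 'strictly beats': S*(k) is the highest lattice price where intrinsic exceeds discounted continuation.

price = 4.7429
boundary = - - - - 55.3047 67.3879
tree:
4.7429
7.8718 1.6109
12.7722 2.9803 0.2258
20.1032 5.4850 0.4481 0.0000
30.3053 10.0334 0.8890 0.0000 0.0000
40.2218 18.2221 1.7637 0.0000 0.0000 0.0000
48.3602 30.3053 3.4991 0.0000 0.0000 0.0000 0.0000

Δt=0.29150, u=1.21848, d=0.82069, q=0.48841, disc=e^(-rΔt)=0.98524
k=6 terminal: V=max(K-S,0) → 48.3602 30.3053 3.4991 0.0000 0.0000 0.0000 0.0000
k=5: j=0 S=45.3882 intr=40.2218 cont=38.9585 V=40.2218[EX]; j=1 S=67.3879 intr=18.2221 cont=16.9588 V=18.2221[EX]; j=2 S=100.0507 intr=0.0000 cont=1.7637 V=1.7637[hold]; j=3 S=148.5452 intr=0.0000 cont=0.0000 V=0.0000[hold]; j=4 S=220.5449 intr=0.0000 cont=0.0000 V=0.0000[hold]; j=5 S=327.4429 intr=0.0000 cont=0.0000 V=0.0000[hold]  S*(5)=67.3879
k=4: j=0 S=55.3047 intr=30.3053 cont=29.0420 V=30.3053[EX]; j=1 S=82.1109 intr=3.4991 cont=10.0334 V=10.0334[hold]; j=2 S=121.9100 intr=0.0000 cont=0.8890 V=0.8890[hold]; j=3 S=180.9997 intr=0.0000 cont=0.0000 V=0.0000[hold]; j=4 S=268.7301 intr=0.0000 cont=0.0000 V=0.0000[hold]  S*(4)=55.3047
k=3: j=0 S=67.3879 intr=18.2221 cont=20.1032 V=20.1032[hold]; j=1 S=100.0507 intr=0.0000 cont=5.4850 V=5.4850[hold]; j=2 S=148.5452 intr=0.0000 cont=0.4481 V=0.4481[hold]; j=3 S=220.5449 intr=0.0000 cont=0.0000 V=0.0000[hold]  S*(3)=-
k=2: j=0 S=82.1109 intr=3.4991 cont=12.7722 V=12.7722[hold]; j=1 S=121.9100 intr=0.0000 cont=2.9803 V=2.9803[hold]; j=2 S=180.9997 intr=0.0000 cont=0.2258 V=0.2258[hold]  S*(2)=-
k=1: j=0 S=100.0507 intr=0.0000 cont=7.8718 V=7.8718[hold]; j=1 S=148.5452 intr=0.0000 cont=1.6109 V=1.6109[hold]  S*(1)=-
k=0: j=0 S=121.9100 intr=0.0000 cont=4.7429 V=4.7429[hold]  S*(0)=-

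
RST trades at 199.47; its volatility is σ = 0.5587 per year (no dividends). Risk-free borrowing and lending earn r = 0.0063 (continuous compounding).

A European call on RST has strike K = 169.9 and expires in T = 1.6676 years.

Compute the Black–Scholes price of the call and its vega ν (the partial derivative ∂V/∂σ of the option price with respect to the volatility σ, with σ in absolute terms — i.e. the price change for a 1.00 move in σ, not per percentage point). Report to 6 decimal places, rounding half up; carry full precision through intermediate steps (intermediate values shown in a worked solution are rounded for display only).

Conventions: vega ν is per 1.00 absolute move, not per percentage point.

price = 68.830598
ν = 85.952702

σ√T = 0.5587·√1.6676 = 0.721481
d₁ = (ln(S/K) + (r+σ²/2)T) / (σ√T) = (ln(199.47/169.9) + (0.0063+0.5587²/2)·1.6676) / 0.721481 = (0.160454 + 0.270773) / 0.721481 = 0.597697
d₂ = d₁ − σ√T = 0.597697 − 0.721481 = -0.123783
e^{−rT} = 0.989549
N(d₁) = 0.724979,  N(d₂) = 0.450743
Call price V = S·N(d₁) − K·e^{−rT}·N(d₂) = 144.611551 − 75.780953 = 68.830598
φ(d₁) = (1/√(2π))·e^{−d₁²/2} = 0.333684
ν = S·φ(d₁)·√T = 85.952702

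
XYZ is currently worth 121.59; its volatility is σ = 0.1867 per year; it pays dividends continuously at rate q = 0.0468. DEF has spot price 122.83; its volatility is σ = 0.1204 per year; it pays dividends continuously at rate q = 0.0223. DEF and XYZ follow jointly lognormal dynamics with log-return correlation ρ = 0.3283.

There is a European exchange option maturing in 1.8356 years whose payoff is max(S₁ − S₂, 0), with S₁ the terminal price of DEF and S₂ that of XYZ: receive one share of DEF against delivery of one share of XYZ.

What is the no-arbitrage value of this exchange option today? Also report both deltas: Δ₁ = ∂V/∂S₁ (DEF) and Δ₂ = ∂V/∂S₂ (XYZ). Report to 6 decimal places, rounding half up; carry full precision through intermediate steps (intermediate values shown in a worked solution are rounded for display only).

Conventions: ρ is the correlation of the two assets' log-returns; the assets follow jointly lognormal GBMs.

σ_eff = √(σ₁² + σ₂² − 2ρσ₁σ₂) = √(0.1204² + 0.1867² − 2·0.3283·0.1204·0.1867) = 0.185993
d₁ = (ln(S₁/S₂) + (q₂ − q₁ + σ_eff²/2)T) / (σ_eff√T) = (ln(122.83/121.59) + (0.0468 − 0.0223 + 0.017297)·1.8356) / 0.251992 = 0.344728
d₂ = d₁ − σ_eff√T = 0.344728 − 0.251992 = 0.092736
N(d₁) = 0.634851,  N(d₂) = 0.536943
V = S₁·e^{−q₁T}·N(d₁) − S₂·e^{−q₂T}·N(d₂) = 74.851181 − 59.912562 = 14.938619
Key observation: r never enters — measured in units of XYZ, the claim is a call on S₁/S₂ struck at 1, so only the dividend yields and σ_eff matter.
Δ₁ = e^{−q₁T}·N(d₁) = 0.609388;  Δ₂ = −e^{−q₂T}·N(d₂) = -0.492743

exchange price = 14.938619
Δ1 = 0.609388
Δ2 = -0.492743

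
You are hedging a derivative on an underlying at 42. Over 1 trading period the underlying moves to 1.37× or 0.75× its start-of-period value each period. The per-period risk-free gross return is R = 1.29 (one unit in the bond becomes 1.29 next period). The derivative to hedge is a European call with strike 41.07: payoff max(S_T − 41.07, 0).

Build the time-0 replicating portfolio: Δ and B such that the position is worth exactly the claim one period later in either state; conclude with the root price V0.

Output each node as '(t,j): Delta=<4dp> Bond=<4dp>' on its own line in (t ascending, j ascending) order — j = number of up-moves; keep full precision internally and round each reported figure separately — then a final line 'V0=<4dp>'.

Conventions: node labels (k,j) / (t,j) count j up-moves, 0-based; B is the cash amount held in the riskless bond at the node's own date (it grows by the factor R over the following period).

The replicating-portfolio and risk-neutral prices coincide; use p* = (1.29−0.75)/(1.37−0.75) = 0.8710 for the latter.
At maturity the claim pays: V(1,0)=0.0000, V(1,1)=16.4700
  t=0,j=0: stock 42.0000 → up 57.5400 (V=16.4700), down 31.5000 (V=0.0000). Price 11.1200; hedge Δ=0.6325, bond B=-15.4445.
Verification: the root portfolio costs Δ(0,0)·S0 + B(0,0) = 11.1200, matching V0.

(0,0): Delta=0.6325 Bond=-15.4445
V0=11.1200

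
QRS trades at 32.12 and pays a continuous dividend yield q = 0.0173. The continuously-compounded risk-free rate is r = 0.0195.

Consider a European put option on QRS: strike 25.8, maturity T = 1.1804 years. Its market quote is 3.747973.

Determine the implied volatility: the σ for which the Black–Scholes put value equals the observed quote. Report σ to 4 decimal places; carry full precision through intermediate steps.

sigma = 0.5300

At σ = 0.5300 the Black–Scholes value reproduces the quote:
σ√T = 0.53·√1.1804 = 0.575825
d₁ = (ln(S/K) + (r−q+σ²/2)T) / (σ√T) = (ln(32.12/25.8) + (0.0195−0.0173+0.53²/2)·1.1804) / 0.575825 = (0.219104 + 0.168384) / 0.575825 = 0.672928
d₂ = d₁ − σ√T = 0.672928 − 0.575825 = 0.097103
e^{−rT} = 0.977245
e^{−qT} = 0.979786
N(−d₁) = 0.250497,  N(−d₂) = 0.461322
V = K·e^{−rT}·N(−d₂) − S·e^{−qT}·N(−d₁) = 11.631288 − 7.883314 = 3.747973 (matching the quote); vega is positive throughout, so no other σ reproduces this price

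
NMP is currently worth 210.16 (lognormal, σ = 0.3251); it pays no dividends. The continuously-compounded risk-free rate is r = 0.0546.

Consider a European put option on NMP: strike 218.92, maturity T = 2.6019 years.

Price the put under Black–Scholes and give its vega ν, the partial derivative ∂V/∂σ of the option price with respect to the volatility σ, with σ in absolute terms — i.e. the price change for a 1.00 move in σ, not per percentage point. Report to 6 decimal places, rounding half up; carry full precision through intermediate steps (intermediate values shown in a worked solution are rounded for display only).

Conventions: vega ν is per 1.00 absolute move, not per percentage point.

price = 32.009563
ν = 121.928287

σ√T = 0.3251·√2.6019 = 0.524400
d₁ = (ln(S/K) + (r+σ²/2)T) / (σ√T) = (ln(210.16/218.92) + (0.0546+0.3251²/2)·2.6019) / 0.524400 = (-0.040837 + 0.279561) / 0.524400 = 0.455233
d₂ = d₁ − σ√T = 0.455233 − 0.524400 = -0.069167
e^{−rT} = 0.867566
N(−d₁) = 0.324471,  N(−d₂) = 0.527571
Put price V = K·e^{−rT}·N(−d₂) − S·N(−d₁) = 100.200351 − 68.190789 = 32.009563
φ(d₁) = (1/√(2π))·e^{−d₁²/2} = 0.359674
ν = S·φ(d₁)·√T = 121.928287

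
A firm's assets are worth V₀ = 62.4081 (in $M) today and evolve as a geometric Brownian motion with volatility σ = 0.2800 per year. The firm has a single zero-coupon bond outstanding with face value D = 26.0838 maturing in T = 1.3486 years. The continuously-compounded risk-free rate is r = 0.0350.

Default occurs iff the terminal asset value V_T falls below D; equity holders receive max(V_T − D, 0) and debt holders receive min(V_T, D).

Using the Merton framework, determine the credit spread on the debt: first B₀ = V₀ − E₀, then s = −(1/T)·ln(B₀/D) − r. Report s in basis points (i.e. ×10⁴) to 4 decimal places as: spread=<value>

Apply the equity-as-call identities (strike 26.0838, horizon 1.3486 years):
d₁ = [ln(V₀/D) + (r + σ²/2)T] / (σ√T)
   = [ln(62.4081/26.0838) + (0.0350 + 0.5·0.2800²)·1.3486] / (0.2800·√1.3486)
   = [0.872381 + 0.100066] / 0.325162 = 2.990654
d₂ = d₁ − σ√T = 2.990654 − 0.325162 = 2.665493
N(d₁) = 0.998608,  N(d₂) = 0.996156,  e^(−rT) = 0.953896
E₀ = V₀·N(d₁) − D·e^(−rT)·N(d₂)
   = 62.4081·0.998608 − 26.0838·0.953896·0.996156 = 37.535649
B₀ = V₀ − E₀ = 62.4081 − 37.535649 = 24.872451
spread = −(1/T)·ln(B₀/D) − r = −(1/1.3486)·ln(24.872451/26.0838) − 0.0350 = 0.00026147
in basis points: 0.00026147 × 10⁴ = 2.6147 bp

spread=2.6147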